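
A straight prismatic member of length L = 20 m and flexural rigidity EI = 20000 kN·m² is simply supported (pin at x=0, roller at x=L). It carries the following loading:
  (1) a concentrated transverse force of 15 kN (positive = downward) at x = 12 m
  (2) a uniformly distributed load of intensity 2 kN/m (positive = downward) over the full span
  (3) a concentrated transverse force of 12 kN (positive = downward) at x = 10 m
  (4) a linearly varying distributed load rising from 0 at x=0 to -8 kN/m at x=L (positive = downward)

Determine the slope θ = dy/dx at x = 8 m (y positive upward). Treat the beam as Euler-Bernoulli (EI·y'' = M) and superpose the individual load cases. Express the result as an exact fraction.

θ(8) = 113/225000 rad

Load 1 — point force P=15 kN at a=12 m (b=L-a=8):
  θ_1 = -Pb(L²-b²-3x²)/(6LEI)  [x≤a] = -15·8·(20²-8²-3·8²)/(6·20·20000) = -9/1250 rad
Load 2 — uniform load w=2 kN/m over full span:
  θ_2 = -w(L³-6Lx²+4x³)/(24EI) = -2·(20³-6·20·8²+4·8³)/(24·20000) = -37/3750 rad
Load 3 — point force P=12 kN at a=10 m (b=L-a=10):
  θ_3 = -Pb(L²-b²-3x²)/(6LEI)  [x≤a] = -12·10·(20²-10²-3·8²)/(6·20·20000) = -27/5000 rad
Load 4 — triangular load w₀=-8 kN/m (0→w₀ over full span):
  θ_4 = -w₀(7L⁴-30L²x²+15x⁴)/(360LEI) = -(-8)·(7·20⁴-30·20²·8²+15·8⁴)/(360·20·20000) = 646/28125 rad
Superposition: θ = Σ θ_i = 113/225000 rad ≈ 0.000502 rad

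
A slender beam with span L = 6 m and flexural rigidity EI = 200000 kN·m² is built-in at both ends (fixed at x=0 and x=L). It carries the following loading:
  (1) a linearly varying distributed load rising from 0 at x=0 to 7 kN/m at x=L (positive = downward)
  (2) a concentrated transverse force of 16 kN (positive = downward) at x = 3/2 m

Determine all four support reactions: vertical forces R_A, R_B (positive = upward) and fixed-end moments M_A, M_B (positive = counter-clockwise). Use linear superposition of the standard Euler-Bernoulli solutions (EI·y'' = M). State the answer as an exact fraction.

R_A = 99/5 kN, M_A = 219/10 kN·m, R_B = 86/5 kN, M_B = -171/10 kN·m

Load 1 — triangular load w₀=7 kN/m (0→w₀ over full span):
  R_A = 3w₀L/20 = 3·7·6/20 = 63/10 kN
  M_A = w₀L²/30 = 7·6²/30 = 42/5 kN·m
  R_B = 7w₀L/20 = 7·7·6/20 = 147/10 kN
  M_B = -w₀L²/20 = -7·6²/20 = -63/5 kN·m
Load 2 — point force P=16 kN at a=3/2 m (b=L-a=9/2):
  R_A = Pb²(3a+b)/L³ = 16·(9/2)²·(3·(3/2)+(9/2))/6³ = 27/2 kN
  M_A = Pab²/L² = 16·(3/2)·(9/2)²/6² = 27/2 kN·m
  R_B = Pa²(a+3b)/L³ = 16·(3/2)²·((3/2)+3·(9/2))/6³ = 5/2 kN
  M_B = -Pa²b/L² = -16·(3/2)²·(9/2)/6² = -9/2 kN·m
Superposition: R_A = 99/5 kN, M_A = 219/10 kN·m, R_B = 86/5 kN, M_B = -171/10 kN·m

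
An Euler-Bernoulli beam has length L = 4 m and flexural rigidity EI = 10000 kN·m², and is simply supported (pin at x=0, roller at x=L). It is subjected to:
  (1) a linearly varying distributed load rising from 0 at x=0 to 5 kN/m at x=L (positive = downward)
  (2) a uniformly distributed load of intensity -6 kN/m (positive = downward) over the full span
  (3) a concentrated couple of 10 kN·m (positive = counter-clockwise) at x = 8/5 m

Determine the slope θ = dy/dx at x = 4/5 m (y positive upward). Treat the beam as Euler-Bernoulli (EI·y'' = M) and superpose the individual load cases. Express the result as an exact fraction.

θ(4/5) = 2483/2812500 rad

Load 1 — triangular load w₀=5 kN/m (0→w₀ over full span):
  θ_1 = -w₀(7L⁴-30L²x²+15x⁴)/(360LEI) = -5·(7·4⁴-30·4²·(4/5)²+15·(4/5)⁴)/(360·4·10000) = -364/703125 rad
Load 2 — uniform load w=-6 kN/m over full span:
  θ_2 = -w(L³-6Lx²+4x³)/(24EI) = -(-6)·(4³-6·4·(4/5)²+4·(4/5)³)/(24·10000) = 99/78125 rad
Load 3 — applied couple M₀=10 kN·m at a=8/5 m (b=L-a=12/5):
  θ_3 = (M₀x²/(2L)+C₁)/EI  [x≤a] with C₁=M₀(3b²-L²)/(6L)=8/15 = (10·(4/5)²/(2·4)+(8/15))/10000 = 1/7500 rad
Superposition: θ = Σ θ_i = 2483/2812500 rad ≈ 0.000883 rad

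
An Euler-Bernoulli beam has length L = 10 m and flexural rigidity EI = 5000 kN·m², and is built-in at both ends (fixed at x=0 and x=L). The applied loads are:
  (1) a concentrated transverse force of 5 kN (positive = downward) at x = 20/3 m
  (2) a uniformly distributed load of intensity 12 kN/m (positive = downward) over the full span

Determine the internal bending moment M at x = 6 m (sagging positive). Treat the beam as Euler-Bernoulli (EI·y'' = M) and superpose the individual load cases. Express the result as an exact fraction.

Load 1 — point force P=5 kN at a=20/3 m (b=L-a=10/3):
  M_1 = Pb²(3a+b)x/L³ - Pab²/L²  [x≤a] = 5·(10/3)²·(3·(20/3)+(10/3))·6/10³ - 5·(20/3)·(10/3)²/10² = 110/27 kN·m
Load 2 — uniform load w=12 kN/m over full span:
  M_2 = wLx/2 - wL²/12 - wx²/2 = 12·10·6/2 - 12·10²/12 - 12·6²/2 = 44 kN·m
Superposition: M = Σ M_i = 1298/27 kN·m ≈ 48.074074 kN·m

M(6) = 1298/27 kN·m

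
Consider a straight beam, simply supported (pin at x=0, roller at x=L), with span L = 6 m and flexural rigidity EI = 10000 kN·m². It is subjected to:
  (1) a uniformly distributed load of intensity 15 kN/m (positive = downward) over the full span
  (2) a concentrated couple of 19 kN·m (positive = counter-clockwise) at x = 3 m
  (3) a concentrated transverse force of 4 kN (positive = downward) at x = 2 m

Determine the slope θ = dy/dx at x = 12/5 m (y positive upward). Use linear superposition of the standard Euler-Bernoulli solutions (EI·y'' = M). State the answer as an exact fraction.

Load 1 — uniform load w=15 kN/m over full span:
  θ_1 = -w(L³-6Lx²+4x³)/(24EI) = -15·(6³-6·6·(12/5)²+4·(12/5)³)/(24·10000) = -999/250000 rad
Load 2 — applied couple M₀=19 kN·m at a=3 m (b=L-a=3):
  θ_2 = (M₀x²/(2L)+C₁)/EI  [x≤a] with C₁=M₀(3b²-L²)/(6L)=-19/4 = (19·(12/5)²/(2·6)+(-19/4))/10000 = 437/1000000 rad
Load 3 — point force P=4 kN at a=2 m (b=L-a=4):
  θ_3 = -Pa(2L²-6Lx+3x²+a²)/(6LEI)  [x>a] = -4·2·(2·6²-6·6·(12/5)+3·(12/5)²+2²)/(6·6·10000) = -43/281250 rad
Superposition: θ = Σ θ_i = -33407/9000000 rad ≈ -0.003712 rad

θ(12/5) = -33407/9000000 rad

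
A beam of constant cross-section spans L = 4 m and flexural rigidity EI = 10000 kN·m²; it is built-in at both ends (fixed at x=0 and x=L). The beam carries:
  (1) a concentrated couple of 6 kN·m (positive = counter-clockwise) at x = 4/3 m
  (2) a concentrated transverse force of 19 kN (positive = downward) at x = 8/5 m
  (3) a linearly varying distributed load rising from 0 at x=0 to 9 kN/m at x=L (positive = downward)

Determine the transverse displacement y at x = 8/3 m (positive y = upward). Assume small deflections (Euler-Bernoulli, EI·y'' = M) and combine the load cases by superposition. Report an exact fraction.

Load 1 — applied couple M₀=6 kN·m at a=4/3 m (b=L-a=8/3):
  y_1 = (R_Ax³/6 - M_Ax²/2 - M₀(x-a)²/2)/EI  [x>a] with R_A=2, M_A=0 = (2·(8/3)³/6 - 0·(8/3)²/2 - 6·((8/3)-(4/3))²/2)/10000 = 1/10125 m
Load 2 — point force P=19 kN at a=8/5 m (b=L-a=12/5):
  y_2 = -Pa²(L-x)²(3bL-(3b+a)(L-x))/(6L³EI)  [x>a] = -19·(8/5)²·(4-(8/3))²·(3·(12/5)·4-(3·(12/5)+(8/5))·(4-(8/3)))/(6·4³·10000) = -2432/6328125 m
Load 3 — triangular load w₀=9 kN/m (0→w₀ over full span):
  y_3 = -w₀x²(L-x)²(x+2L)/(120LEI) = -9·(8/3)²·(4-(8/3))²·((8/3)+2·4)/(120·4·10000) = -64/253125 m
Superposition: y = Σ y_i = -3407/6328125 m ≈ -0.000538 m

y(8/3) = -3407/6328125 m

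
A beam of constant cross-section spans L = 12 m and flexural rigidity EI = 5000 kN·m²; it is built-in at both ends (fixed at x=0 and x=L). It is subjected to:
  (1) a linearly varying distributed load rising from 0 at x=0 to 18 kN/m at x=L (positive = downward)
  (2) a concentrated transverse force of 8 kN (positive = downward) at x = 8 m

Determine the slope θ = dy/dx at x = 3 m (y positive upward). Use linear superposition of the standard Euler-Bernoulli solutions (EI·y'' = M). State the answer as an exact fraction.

Load 1 — triangular load w₀=18 kN/m (0→w₀ over full span):
  θ_1 = -w₀(2x(L-x)(L-2x)(x+2L)+x²(L-x)²)/(120LEI) = -18·(2·3·(12-3)·(12-2·3)·(3+2·12)+3²·(12-3)²)/(120·12·5000) = -9477/400000 rad
Load 2 — point force P=8 kN at a=8 m (b=L-a=4):
  θ_2 = -Pb²x(2aL-(3a+b)x)/(2L³EI)  [x≤a] = -8·4²·3·(2·8·12-(3·8+4)·3)/(2·12³·5000) = -3/1250 rad
Superposition: θ = Σ θ_i = -10437/400000 rad ≈ -0.026093 rad

θ(3) = -10437/400000 rad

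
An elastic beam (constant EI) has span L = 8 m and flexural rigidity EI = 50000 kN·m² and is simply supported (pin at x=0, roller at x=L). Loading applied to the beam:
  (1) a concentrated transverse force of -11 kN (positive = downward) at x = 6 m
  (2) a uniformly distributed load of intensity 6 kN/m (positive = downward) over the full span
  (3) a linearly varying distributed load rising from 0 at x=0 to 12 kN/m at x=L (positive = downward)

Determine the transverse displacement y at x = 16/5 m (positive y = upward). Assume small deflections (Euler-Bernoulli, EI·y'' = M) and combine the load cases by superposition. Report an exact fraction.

Load 1 — point force P=-11 kN at a=6 m (b=L-a=2):
  y_1 = -Pbx(L²-b²-x²)/(6LEI)  [x≤a] = -(-11)·2·(16/5)·(8²-2²-(16/5)²)/(6·8·50000) = 3421/2343750 m
Load 2 — uniform load w=6 kN/m over full span:
  y_2 = -wx(L³-2Lx²+x³)/(24EI) = -6·(16/5)·(8³-2·8·(16/5)²+(16/5)³)/(24·50000) = -11904/1953125 m
Load 3 — triangular load w₀=12 kN/m (0→w₀ over full span):
  y_3 = -w₀x(7L⁴-10L²x²+3x⁴)/(360LEI) = -12·(16/5)·(7·8⁴-10·8²·(16/5)²+3·(16/5)⁴)/(360·8·50000) = -292096/48828125 m
Superposition: y = Σ y_i = -3110551/292968750 m ≈ -0.010617 m

y(16/5) = -3110551/292968750 m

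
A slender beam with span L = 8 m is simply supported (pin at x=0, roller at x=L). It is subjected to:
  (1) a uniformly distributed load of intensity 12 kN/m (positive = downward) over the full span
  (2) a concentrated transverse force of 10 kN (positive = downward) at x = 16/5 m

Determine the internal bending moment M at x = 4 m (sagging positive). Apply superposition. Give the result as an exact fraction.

M(4) = 112 kN·m

Load 1 — uniform load w=12 kN/m over full span:
  M_1 = wx(L-x)/2 = 12·4·(8-4)/2 = 96 kN·m
Load 2 — point force P=10 kN at a=16/5 m (b=L-a=24/5):
  M_2 = Pa(L-x)/L  [x>a] = 10·(16/5)·(8-4)/8 = 16 kN·m
Superposition: M = Σ M_i = 112 kN·m ≈ 112.000000 kN·m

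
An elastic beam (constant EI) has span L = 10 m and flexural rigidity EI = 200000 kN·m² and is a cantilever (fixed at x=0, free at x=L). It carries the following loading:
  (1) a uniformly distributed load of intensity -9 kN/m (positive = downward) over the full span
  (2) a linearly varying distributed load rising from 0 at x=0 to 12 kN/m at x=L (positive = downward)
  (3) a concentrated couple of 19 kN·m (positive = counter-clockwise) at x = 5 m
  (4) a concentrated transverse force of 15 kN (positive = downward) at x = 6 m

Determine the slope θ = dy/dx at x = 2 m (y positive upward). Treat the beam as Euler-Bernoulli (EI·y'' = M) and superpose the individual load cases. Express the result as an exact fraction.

Load 1 — uniform load w=-9 kN/m over full span:
  θ_1 = -wx(x²-3Lx+3L²)/(6EI) = -(-9)·2·(2²-3·10·2+3·10²)/(6·200000) = 183/50000 rad
Load 2 — triangular load w₀=12 kN/m (0→w₀ over full span):
  θ_2 = (w₀Lx²/4-w₀L²x/3-w₀x⁴/(24L))/EI = (12·10·2²/4-12·10²·2/3-12·2⁴/(24·10))/200000 = -851/250000 rad
Load 3 — applied couple M₀=19 kN·m at a=5 m (b=L-a=5):
  θ_3 = M₀x/EI  [x≤a] = 19·2/200000 = 19/100000 rad
Load 4 — point force P=15 kN at a=6 m (b=L-a=4):
  θ_4 = -Px(2a-x)/(2EI)  [x≤a] = -15·2·(2·6-2)/(2·200000) = -3/4000 rad
Superposition: θ = Σ θ_i = -19/62500 rad ≈ -0.000304 rad

θ(2) = -19/62500 rad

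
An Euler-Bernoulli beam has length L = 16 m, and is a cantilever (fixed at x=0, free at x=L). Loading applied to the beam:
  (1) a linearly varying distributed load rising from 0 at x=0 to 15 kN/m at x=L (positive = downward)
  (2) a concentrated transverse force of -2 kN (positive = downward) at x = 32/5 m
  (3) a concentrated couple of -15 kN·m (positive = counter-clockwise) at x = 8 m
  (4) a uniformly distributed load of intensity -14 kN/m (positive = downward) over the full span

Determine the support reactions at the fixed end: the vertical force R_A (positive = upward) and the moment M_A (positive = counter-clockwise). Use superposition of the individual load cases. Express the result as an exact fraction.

R_A = -106 kN, M_A = -2549/5 kN·m

Load 1 — triangular load w₀=15 kN/m (0→w₀ over full span):
  R_A = w₀L/2 = 15·16/2 = 120 kN
  M_A = w₀L²/3 = 15·16²/3 = 1280 kN·m
Load 2 — point force P=-2 kN at a=32/5 m (b=L-a=48/5):
  R_A = P = (-2) = -2 kN
  M_A = Pa = (-2)·(32/5) = -64/5 kN·m
Load 3 — applied couple M₀=-15 kN·m at a=8 m (b=L-a=8):
  R_A = 0 kN
  M_A = -M₀ = -(-15) = 15 kN·m
Load 4 — uniform load w=-14 kN/m over full span:
  R_A = wL = (-14)·16 = -224 kN
  M_A = wL²/2 = (-14)·16²/2 = -1792 kN·m
Superposition: R_A = -106 kN, M_A = -2549/5 kN·m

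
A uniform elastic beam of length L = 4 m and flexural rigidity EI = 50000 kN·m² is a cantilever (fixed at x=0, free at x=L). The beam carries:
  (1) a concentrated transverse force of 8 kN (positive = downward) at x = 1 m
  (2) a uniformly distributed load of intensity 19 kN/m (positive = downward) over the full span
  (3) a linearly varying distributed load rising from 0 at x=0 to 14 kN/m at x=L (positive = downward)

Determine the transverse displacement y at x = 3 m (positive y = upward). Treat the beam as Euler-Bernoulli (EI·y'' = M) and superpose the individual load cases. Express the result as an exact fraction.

Load 1 — point force P=8 kN at a=1 m (b=L-a=3):
  y_1 = -Pa²(3x-a)/(6EI)  [x>a] = -8·1²·(3·3-1)/(6·50000) = -2/9375 m
Load 2 — uniform load w=19 kN/m over full span:
  y_2 = -wx²(x²-4Lx+6L²)/(24EI) = -19·3²·(3²-4·4·3+6·4²)/(24·50000) = -3249/400000 m
Load 3 — triangular load w₀=14 kN/m (0→w₀ over full span):
  y_3 = (w₀Lx³/12-w₀L²x²/6-w₀x⁵/(120L))/EI = (14·4·3³/12-14·4²·3²/6-14·3⁵/(120·4))/50000 = -17367/4000000 m
Superposition: y = Σ y_i = -152131/12000000 m ≈ -0.012678 m

y(3) = -152131/12000000 m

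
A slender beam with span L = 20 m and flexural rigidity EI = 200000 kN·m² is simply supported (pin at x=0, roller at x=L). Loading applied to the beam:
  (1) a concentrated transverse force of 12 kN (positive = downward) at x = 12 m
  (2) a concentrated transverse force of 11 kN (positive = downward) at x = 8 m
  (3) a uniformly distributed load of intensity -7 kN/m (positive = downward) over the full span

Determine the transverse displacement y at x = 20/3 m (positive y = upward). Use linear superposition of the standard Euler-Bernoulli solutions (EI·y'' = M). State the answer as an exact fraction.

y(20/3) = 72661/1518750 m

Load 1 — point force P=12 kN at a=12 m (b=L-a=8):
  y_1 = -Pbx(L²-b²-x²)/(6LEI)  [x≤a] = -12·8·(20/3)·(20²-8²-(20/3)²)/(6·20·200000) = -656/84375 m
Load 2 — point force P=11 kN at a=8 m (b=L-a=12):
  y_2 = -Pbx(L²-b²-x²)/(6LEI)  [x≤a] = -11·12·(20/3)·(20²-12²-(20/3)²)/(6·20·200000) = -1309/168750 m
Load 3 — uniform load w=-7 kN/m over full span:
  y_3 = -wx(L³-2Lx²+x³)/(24EI) = -(-7)·(20/3)·(20³-2·20·(20/3)²+(20/3)³)/(24·200000) = 77/1215 m
Superposition: y = Σ y_i = 72661/1518750 m ≈ 0.047843 m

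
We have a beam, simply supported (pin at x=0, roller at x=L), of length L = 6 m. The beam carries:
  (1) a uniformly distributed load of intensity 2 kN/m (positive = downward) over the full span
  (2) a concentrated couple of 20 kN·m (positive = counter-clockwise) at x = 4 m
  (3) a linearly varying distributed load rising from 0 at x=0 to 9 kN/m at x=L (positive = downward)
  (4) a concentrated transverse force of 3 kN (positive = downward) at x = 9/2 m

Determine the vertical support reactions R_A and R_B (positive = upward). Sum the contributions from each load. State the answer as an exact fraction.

Load 1 — uniform load w=2 kN/m over full span:
  R_A = wL/2 = 2·6/2 = 6 kN
  R_B = wL/2 = 2·6/2 = 6 kN
Load 2 — applied couple M₀=20 kN·m at a=4 m (b=L-a=2):
  R_A = M₀/L = 20/6 = 10/3 kN
  R_B = -M₀/L = -20/6 = -10/3 kN
Load 3 — triangular load w₀=9 kN/m (0→w₀ over full span):
  R_A = w₀L/6 = 9·6/6 = 9 kN
  R_B = w₀L/3 = 9·6/3 = 18 kN
Load 4 — point force P=3 kN at a=9/2 m (b=L-a=3/2):
  R_A = Pb/L = 3·(3/2)/6 = 3/4 kN
  R_B = Pa/L = 3·(9/2)/6 = 9/4 kN
Superposition: R_A = 229/12 kN, R_B = 275/12 kN

R_A = 229/12 kN, R_B = 275/12 kN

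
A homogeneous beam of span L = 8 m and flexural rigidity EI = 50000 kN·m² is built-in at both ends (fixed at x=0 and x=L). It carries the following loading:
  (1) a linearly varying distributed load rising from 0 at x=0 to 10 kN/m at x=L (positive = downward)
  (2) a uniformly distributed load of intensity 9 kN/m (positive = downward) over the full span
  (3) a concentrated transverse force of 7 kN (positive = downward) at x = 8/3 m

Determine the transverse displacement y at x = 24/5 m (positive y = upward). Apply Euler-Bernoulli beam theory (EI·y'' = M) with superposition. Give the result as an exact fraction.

Load 1 — triangular load w₀=10 kN/m (0→w₀ over full span):
  y_1 = -w₀x²(L-x)²(x+2L)/(120LEI) = -10·(24/5)²·(8-(24/5))²·((24/5)+2·8)/(120·8·50000) = -9984/9765625 m
Load 2 — uniform load w=9 kN/m over full span:
  y_2 = -wx²(L-x)²/(24EI) = -9·(24/5)²·(8-(24/5))²/(24·50000) = -3456/1953125 m
Load 3 — point force P=7 kN at a=8/3 m (b=L-a=16/3):
  y_3 = -Pa²(L-x)²(3bL-(3b+a)(L-x))/(6L³EI)  [x>a] = -7·(8/3)²·(8-(24/5))²·(3·(16/3)·8-(3·(16/3)+(8/3))·(8-(24/5)))/(6·8³·50000) = -7168/31640625 m
Superposition: y = Σ y_i = -2387584/791015625 m ≈ -0.003018 m

y(24/5) = -2387584/791015625 m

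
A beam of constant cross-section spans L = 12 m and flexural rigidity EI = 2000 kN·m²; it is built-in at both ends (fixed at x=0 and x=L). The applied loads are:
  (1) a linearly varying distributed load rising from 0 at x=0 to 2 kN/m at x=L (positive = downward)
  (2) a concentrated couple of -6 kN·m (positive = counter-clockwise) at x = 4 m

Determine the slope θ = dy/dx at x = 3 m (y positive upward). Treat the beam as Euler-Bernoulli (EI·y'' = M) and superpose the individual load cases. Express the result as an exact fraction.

θ(3) = -1293/160000 rad

Load 1 — triangular load w₀=2 kN/m (0→w₀ over full span):
  θ_1 = -w₀(2x(L-x)(L-2x)(x+2L)+x²(L-x)²)/(120LEI) = -2·(2·3·(12-3)·(12-2·3)·(3+2·12)+3²·(12-3)²)/(120·12·2000) = -1053/160000 rad
Load 2 — applied couple M₀=-6 kN·m at a=4 m (b=L-a=8):
  θ_2 = (R_Ax²/2 - M_Ax)/EI  [x≤a] with R_A=-2/3, M_A=0 = ((-2/3)·3²/2 - 0·3)/2000 = -3/2000 rad
Superposition: θ = Σ θ_i = -1293/160000 rad ≈ -0.008081 rad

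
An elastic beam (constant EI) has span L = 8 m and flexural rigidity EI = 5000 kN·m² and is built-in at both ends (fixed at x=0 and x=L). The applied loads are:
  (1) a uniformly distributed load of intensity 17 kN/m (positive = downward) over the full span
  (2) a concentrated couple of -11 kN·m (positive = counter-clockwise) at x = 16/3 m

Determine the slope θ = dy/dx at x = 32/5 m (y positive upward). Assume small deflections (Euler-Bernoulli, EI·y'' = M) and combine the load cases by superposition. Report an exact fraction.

θ(32/5) = 3154/234375 rad

Load 1 — uniform load w=17 kN/m over full span:
  θ_1 = -wx(L-x)(L-2x)/(12EI) = -17·(32/5)·(8-(32/5))·(8-2·(32/5))/(12·5000) = 1088/78125 rad
Load 2 — applied couple M₀=-11 kN·m at a=16/3 m (b=L-a=8/3):
  θ_2 = (R_Ax²/2 - M_Ax - M₀(x-a))/EI  [x>a] with R_A=-11/6, M_A=-11/3 = ((-11/6)·(32/5)²/2 - (-11/3)·(32/5) - (-11)·((32/5)-(16/3)))/5000 = -22/46875 rad
Superposition: θ = Σ θ_i = 3154/234375 rad ≈ 0.013457 rad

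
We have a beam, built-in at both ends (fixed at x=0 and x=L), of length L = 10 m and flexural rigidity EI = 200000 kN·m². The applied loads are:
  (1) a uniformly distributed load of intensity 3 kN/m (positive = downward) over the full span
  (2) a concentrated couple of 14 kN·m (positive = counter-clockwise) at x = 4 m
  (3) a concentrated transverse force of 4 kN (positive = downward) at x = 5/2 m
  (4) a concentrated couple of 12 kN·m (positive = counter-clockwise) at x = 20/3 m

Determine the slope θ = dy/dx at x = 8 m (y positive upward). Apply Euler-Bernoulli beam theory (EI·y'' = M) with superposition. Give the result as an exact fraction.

Load 1 — uniform load w=3 kN/m over full span:
  θ_1 = -wx(L-x)(L-2x)/(12EI) = -3·8·(10-8)·(10-2·8)/(12·200000) = 3/25000 rad
Load 2 — applied couple M₀=14 kN·m at a=4 m (b=L-a=6):
  θ_2 = (R_Ax²/2 - M_Ax - M₀(x-a))/EI  [x>a] with R_A=252/125, M_A=42/25 = ((252/125)·8²/2 - (42/25)·8 - 14·(8-4))/200000 = -77/3125000 rad
Load 3 — point force P=4 kN at a=5/2 m (b=L-a=15/2):
  θ_3 = Pa²(L-x)(2bL-(3b+a)(L-x))/(2L³EI)  [x>a] = 4·(5/2)²·(10-8)·(2·(15/2)·10-(3·(15/2)+(5/2))·(10-8))/(2·10³·200000) = 1/80000 rad
Load 4 — applied couple M₀=12 kN·m at a=20/3 m (b=L-a=10/3):
  θ_4 = (R_Ax²/2 - M_Ax - M₀(x-a))/EI  [x>a] with R_A=8/5, M_A=4 = ((8/5)·8²/2 - 4·8 - 12·(8-(20/3)))/200000 = 1/62500 rad
Superposition: θ = Σ θ_i = 6193/50000000 rad ≈ 0.000124 rad

θ(8) = 6193/50000000 rad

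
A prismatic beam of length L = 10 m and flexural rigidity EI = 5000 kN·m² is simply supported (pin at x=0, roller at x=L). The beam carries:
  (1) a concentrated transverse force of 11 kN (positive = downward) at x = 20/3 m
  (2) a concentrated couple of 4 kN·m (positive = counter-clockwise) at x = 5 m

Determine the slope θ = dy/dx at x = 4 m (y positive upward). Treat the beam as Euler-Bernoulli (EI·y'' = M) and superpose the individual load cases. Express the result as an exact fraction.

θ(4) = -9499/2025000 rad

Load 1 — point force P=11 kN at a=20/3 m (b=L-a=10/3):
  θ_1 = -Pb(L²-b²-3x²)/(6LEI)  [x≤a] = -11·(10/3)·(10²-(10/3)²-3·4²)/(6·10·5000) = -253/50625 rad
Load 2 — applied couple M₀=4 kN·m at a=5 m (b=L-a=5):
  θ_2 = (M₀x²/(2L)+C₁)/EI  [x≤a] with C₁=M₀(3b²-L²)/(6L)=-5/3 = (4·4²/(2·10)+(-5/3))/5000 = 23/75000 rad
Superposition: θ = Σ θ_i = -9499/2025000 rad ≈ -0.004691 rad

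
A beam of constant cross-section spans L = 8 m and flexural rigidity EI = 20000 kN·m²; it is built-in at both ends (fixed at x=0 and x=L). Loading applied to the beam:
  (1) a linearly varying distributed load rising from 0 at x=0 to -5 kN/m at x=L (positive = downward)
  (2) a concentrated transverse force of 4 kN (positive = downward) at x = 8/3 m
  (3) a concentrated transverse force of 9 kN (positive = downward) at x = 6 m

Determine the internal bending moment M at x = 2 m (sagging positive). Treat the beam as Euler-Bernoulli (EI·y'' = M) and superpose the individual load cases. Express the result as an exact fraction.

M(2) = 53/432 kN·m

Load 1 — triangular load w₀=-5 kN/m (0→w₀ over full span):
  M_1 = 3w₀Lx/20 - w₀L²/30 - w₀x³/(6L) = 3·(-5)·8·2/20 - (-5)·8²/30 - (-5)·2³/(6·8) = -1/2 kN·m
Load 2 — point force P=4 kN at a=8/3 m (b=L-a=16/3):
  M_2 = Pb²(3a+b)x/L³ - Pab²/L²  [x≤a] = 4·(16/3)²·(3·(8/3)+(16/3))·2/8³ - 4·(8/3)·(16/3)²/8² = 32/27 kN·m
Load 3 — point force P=9 kN at a=6 m (b=L-a=2):
  M_3 = Pb²(3a+b)x/L³ - Pab²/L²  [x≤a] = 9·2²·(3·6+2)·2/8³ - 9·6·2²/8² = -9/16 kN·m
Superposition: M = Σ M_i = 53/432 kN·m ≈ 0.122685 kN·m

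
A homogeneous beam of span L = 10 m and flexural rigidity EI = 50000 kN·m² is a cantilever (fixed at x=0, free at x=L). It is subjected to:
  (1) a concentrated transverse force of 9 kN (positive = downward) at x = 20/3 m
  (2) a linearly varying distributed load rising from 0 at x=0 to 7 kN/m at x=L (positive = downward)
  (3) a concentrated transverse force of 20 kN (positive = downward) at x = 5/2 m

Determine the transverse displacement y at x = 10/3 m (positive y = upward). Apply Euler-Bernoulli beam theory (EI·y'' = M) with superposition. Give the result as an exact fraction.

Load 1 — point force P=9 kN at a=20/3 m (b=L-a=10/3):
  y_1 = -Px²(3a-x)/(6EI)  [x≤a] = -9·(10/3)²·(3·(20/3)-(10/3))/(6·50000) = -1/180 m
Load 2 — triangular load w₀=7 kN/m (0→w₀ over full span):
  y_2 = (w₀Lx³/12-w₀L²x²/6-w₀x⁵/(120L))/EI = (7·10·(10/3)³/12-7·10²·(10/3)²/6-7·(10/3)⁵/(120·10))/50000 = -3157/145800 m
Load 3 — point force P=20 kN at a=5/2 m (b=L-a=15/2):
  y_3 = -Pa²(3x-a)/(6EI)  [x>a] = -20·(5/2)²·(3·(10/3)-(5/2))/(6·50000) = -1/320 m
Superposition: y = Σ y_i = -35381/1166400 m ≈ -0.030334 m

y(10/3) = -35381/1166400 m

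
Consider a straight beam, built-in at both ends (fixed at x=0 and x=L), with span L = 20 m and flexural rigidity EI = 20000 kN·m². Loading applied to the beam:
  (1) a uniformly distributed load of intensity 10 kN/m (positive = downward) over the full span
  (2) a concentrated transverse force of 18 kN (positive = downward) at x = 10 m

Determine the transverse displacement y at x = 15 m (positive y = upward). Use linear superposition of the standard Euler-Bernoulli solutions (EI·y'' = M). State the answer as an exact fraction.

y(15) = -87/640 m

Load 1 — uniform load w=10 kN/m over full span:
  y_1 = -wx²(L-x)²/(24EI) = -10·15²·(20-15)²/(24·20000) = -15/128 m
Load 2 — point force P=18 kN at a=10 m (b=L-a=10):
  y_2 = -Pa²(L-x)²(3bL-(3b+a)(L-x))/(6L³EI)  [x>a] = -18·10²·(20-15)²·(3·10·20-(3·10+10)·(20-15))/(6·20³·20000) = -3/160 m
Superposition: y = Σ y_i = -87/640 m ≈ -0.135937 m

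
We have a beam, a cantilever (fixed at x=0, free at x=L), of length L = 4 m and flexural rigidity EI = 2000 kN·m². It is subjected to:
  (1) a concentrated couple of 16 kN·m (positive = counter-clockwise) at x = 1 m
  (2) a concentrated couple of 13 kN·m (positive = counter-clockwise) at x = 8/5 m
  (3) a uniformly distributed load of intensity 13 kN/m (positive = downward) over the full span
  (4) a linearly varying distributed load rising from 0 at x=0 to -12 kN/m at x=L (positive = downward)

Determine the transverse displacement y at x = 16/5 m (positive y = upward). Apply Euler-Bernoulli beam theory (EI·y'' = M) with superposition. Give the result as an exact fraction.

Load 1 — applied couple M₀=16 kN·m at a=1 m (b=L-a=3):
  y_1 = M₀a(2x-a)/(2EI)  [x>a] = 16·1·(2·(16/5)-1)/(2·2000) = 27/1250 m
Load 2 — applied couple M₀=13 kN·m at a=8/5 m (b=L-a=12/5):
  y_2 = M₀a(2x-a)/(2EI)  [x>a] = 13·(8/5)·(2·(16/5)-(8/5))/(2·2000) = 78/3125 m
Load 3 — uniform load w=13 kN/m over full span:
  y_3 = -wx²(x²-4Lx+6L²)/(24EI) = -13·(16/5)²·((16/5)²-4·4·(16/5)+6·4²)/(24·2000) = -35776/234375 m
Load 4 — triangular load w₀=-12 kN/m (0→w₀ over full span):
  y_4 = (w₀Lx³/12-w₀L²x²/6-w₀x⁵/(120L))/EI = ((-12)·4·(16/5)³/12-(-12)·4²·(16/5)²/6-(-12)·(16/5)⁵/(120·4))/2000 = 200192/1953125 m
Superposition: y = Σ y_i = -42023/11718750 m ≈ -0.003586 m

y(16/5) = -42023/11718750 m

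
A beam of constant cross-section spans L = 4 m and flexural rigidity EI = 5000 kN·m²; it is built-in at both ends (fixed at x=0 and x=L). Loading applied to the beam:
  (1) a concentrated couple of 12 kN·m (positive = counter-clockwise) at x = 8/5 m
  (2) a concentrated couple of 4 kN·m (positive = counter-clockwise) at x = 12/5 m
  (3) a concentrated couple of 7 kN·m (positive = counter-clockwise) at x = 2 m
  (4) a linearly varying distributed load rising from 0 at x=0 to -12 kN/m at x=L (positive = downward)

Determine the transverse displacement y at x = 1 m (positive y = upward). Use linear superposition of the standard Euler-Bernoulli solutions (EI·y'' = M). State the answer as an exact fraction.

Load 1 — applied couple M₀=12 kN·m at a=8/5 m (b=L-a=12/5):
  y_1 = (R_Ax³/6 - M_Ax²/2)/EI  [x≤a] with R_A=108/25, M_A=36/25 = ((108/25)·1³/6 - (36/25)·1²/2)/5000 = 0 m
Load 2 — applied couple M₀=4 kN·m at a=12/5 m (b=L-a=8/5):
  y_2 = (R_Ax³/6 - M_Ax²/2)/EI  [x≤a] with R_A=36/25, M_A=32/25 = ((36/25)·1³/6 - (32/25)·1²/2)/5000 = -1/12500 m
Load 3 — applied couple M₀=7 kN·m at a=2 m (b=L-a=2):
  y_3 = (R_Ax³/6 - M_Ax²/2)/EI  [x≤a] with R_A=21/8, M_A=7/4 = ((21/8)·1³/6 - (7/4)·1²/2)/5000 = -7/80000 m
Load 4 — triangular load w₀=-12 kN/m (0→w₀ over full span):
  y_4 = -w₀x²(L-x)²(x+2L)/(120LEI) = -(-12)·1²·(4-1)²·(1+2·4)/(120·4·5000) = 81/200000 m
Superposition: y = Σ y_i = 19/80000 m ≈ 0.000237 m

y(1) = 19/80000 m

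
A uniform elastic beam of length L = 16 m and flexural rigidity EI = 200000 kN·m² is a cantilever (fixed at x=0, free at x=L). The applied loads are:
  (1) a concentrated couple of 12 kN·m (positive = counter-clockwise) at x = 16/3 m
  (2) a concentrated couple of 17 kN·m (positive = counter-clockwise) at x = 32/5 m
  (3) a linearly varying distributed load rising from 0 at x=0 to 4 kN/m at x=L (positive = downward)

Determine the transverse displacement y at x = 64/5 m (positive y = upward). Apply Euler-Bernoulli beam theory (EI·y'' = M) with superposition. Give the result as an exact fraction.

Load 1 — applied couple M₀=12 kN·m at a=16/3 m (b=L-a=32/3):
  y_1 = M₀a(2x-a)/(2EI)  [x>a] = 12·(16/3)·(2·(64/5)-(16/3))/(2·200000) = 152/46875 m
Load 2 — applied couple M₀=17 kN·m at a=32/5 m (b=L-a=48/5):
  y_2 = M₀a(2x-a)/(2EI)  [x>a] = 17·(32/5)·(2·(64/5)-(32/5))/(2·200000) = 408/78125 m
Load 3 — triangular load w₀=4 kN/m (0→w₀ over full span):
  y_3 = (w₀Lx³/12-w₀L²x²/6-w₀x⁵/(120L))/EI = (4·16·(64/5)³/12-4·16²·(64/5)²/6-4·(64/5)⁵/(120·16))/200000 = -12812288/146484375 m
Superposition: y = Σ y_i = -11572288/146484375 m ≈ -0.079000 m

y(64/5) = -11572288/146484375 m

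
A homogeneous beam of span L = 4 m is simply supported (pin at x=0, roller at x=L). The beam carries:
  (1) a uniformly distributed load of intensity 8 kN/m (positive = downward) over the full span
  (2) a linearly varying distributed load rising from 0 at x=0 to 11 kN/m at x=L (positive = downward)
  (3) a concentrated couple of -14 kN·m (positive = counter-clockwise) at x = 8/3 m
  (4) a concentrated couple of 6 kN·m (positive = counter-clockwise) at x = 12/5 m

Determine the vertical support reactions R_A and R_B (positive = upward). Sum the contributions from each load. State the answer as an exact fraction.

Load 1 — uniform load w=8 kN/m over full span:
  R_A = wL/2 = 8·4/2 = 16 kN
  R_B = wL/2 = 8·4/2 = 16 kN
Load 2 — triangular load w₀=11 kN/m (0→w₀ over full span):
  R_A = w₀L/6 = 11·4/6 = 22/3 kN
  R_B = w₀L/3 = 11·4/3 = 44/3 kN
Load 3 — applied couple M₀=-14 kN·m at a=8/3 m (b=L-a=4/3):
  R_A = M₀/L = (-14)/4 = -7/2 kN
  R_B = -M₀/L = -(-14)/4 = 7/2 kN
Load 4 — applied couple M₀=6 kN·m at a=12/5 m (b=L-a=8/5):
  R_A = M₀/L = 6/4 = 3/2 kN
  R_B = -M₀/L = -6/4 = -3/2 kN
Superposition: R_A = 64/3 kN, R_B = 98/3 kN

R_A = 64/3 kN, R_B = 98/3 kN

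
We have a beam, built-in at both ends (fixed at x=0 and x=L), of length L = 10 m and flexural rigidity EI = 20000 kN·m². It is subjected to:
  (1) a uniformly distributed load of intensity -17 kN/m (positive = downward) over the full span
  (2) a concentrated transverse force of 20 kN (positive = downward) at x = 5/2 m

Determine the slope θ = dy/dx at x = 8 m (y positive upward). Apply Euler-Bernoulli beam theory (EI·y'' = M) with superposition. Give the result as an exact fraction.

θ(8) = -247/40000 rad

Load 1 — uniform load w=-17 kN/m over full span:
  θ_1 = -wx(L-x)(L-2x)/(12EI) = -(-17)·8·(10-8)·(10-2·8)/(12·20000) = -17/2500 rad
Load 2 — point force P=20 kN at a=5/2 m (b=L-a=15/2):
  θ_2 = Pa²(L-x)(2bL-(3b+a)(L-x))/(2L³EI)  [x>a] = 20·(5/2)²·(10-8)·(2·(15/2)·10-(3·(15/2)+(5/2))·(10-8))/(2·10³·20000) = 1/1600 rad
Superposition: θ = Σ θ_i = -247/40000 rad ≈ -0.006175 rad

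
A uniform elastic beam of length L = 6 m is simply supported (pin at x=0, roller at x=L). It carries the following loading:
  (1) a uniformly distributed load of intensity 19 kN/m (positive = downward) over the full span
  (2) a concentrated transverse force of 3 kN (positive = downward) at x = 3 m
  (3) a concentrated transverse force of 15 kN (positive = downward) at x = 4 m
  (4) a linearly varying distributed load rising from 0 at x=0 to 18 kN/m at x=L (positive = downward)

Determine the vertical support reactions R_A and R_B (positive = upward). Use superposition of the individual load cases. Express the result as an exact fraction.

R_A = 163/2 kN, R_B = 209/2 kN

Load 1 — uniform load w=19 kN/m over full span:
  R_A = wL/2 = 19·6/2 = 57 kN
  R_B = wL/2 = 19·6/2 = 57 kN
Load 2 — point force P=3 kN at a=3 m (b=L-a=3):
  R_A = Pb/L = 3·3/6 = 3/2 kN
  R_B = Pa/L = 3·3/6 = 3/2 kN
Load 3 — point force P=15 kN at a=4 m (b=L-a=2):
  R_A = Pb/L = 15·2/6 = 5 kN
  R_B = Pa/L = 15·4/6 = 10 kN
Load 4 — triangular load w₀=18 kN/m (0→w₀ over full span):
  R_A = w₀L/6 = 18·6/6 = 18 kN
  R_B = w₀L/3 = 18·6/3 = 36 kN
Superposition: R_A = 163/2 kN, R_B = 209/2 kN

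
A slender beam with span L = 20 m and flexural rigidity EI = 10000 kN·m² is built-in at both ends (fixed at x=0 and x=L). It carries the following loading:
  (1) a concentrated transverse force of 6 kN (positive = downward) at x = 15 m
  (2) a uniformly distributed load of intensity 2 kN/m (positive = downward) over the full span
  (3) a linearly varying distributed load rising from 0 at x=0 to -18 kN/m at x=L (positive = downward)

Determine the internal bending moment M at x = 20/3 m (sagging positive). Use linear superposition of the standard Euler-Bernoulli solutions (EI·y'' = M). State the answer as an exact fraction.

Load 1 — point force P=6 kN at a=15 m (b=L-a=5):
  M_1 = Pb²(3a+b)x/L³ - Pab²/L²  [x≤a] = 6·5²·(3·15+5)·(20/3)/20³ - 6·15·5²/20² = 5/8 kN·m
Load 2 — uniform load w=2 kN/m over full span:
  M_2 = wLx/2 - wL²/12 - wx²/2 = 2·20·(20/3)/2 - 2·20²/12 - 2·(20/3)²/2 = 200/9 kN·m
Load 3 — triangular load w₀=-18 kN/m (0→w₀ over full span):
  M_3 = 3w₀Lx/20 - w₀L²/30 - w₀x³/(6L) = 3·(-18)·20·(20/3)/20 - (-18)·20²/30 - (-18)·(20/3)³/(6·20) = -680/9 kN·m
Superposition: M = Σ M_i = -1265/24 kN·m ≈ -52.708333 kN·m

M(20/3) = -1265/24 kN·m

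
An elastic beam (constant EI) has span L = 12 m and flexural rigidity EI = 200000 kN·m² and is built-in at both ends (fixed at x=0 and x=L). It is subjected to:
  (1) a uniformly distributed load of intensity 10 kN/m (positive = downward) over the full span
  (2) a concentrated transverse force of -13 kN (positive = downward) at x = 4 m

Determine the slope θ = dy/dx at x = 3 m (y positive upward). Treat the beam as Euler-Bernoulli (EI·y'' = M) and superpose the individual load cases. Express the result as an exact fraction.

θ(3) = -109/200000 rad

Load 1 — uniform load w=10 kN/m over full span:
  θ_1 = -wx(L-x)(L-2x)/(12EI) = -10·3·(12-3)·(12-2·3)/(12·200000) = -27/40000 rad
Load 2 — point force P=-13 kN at a=4 m (b=L-a=8):
  θ_2 = -Pb²x(2aL-(3a+b)x)/(2L³EI)  [x≤a] = -(-13)·8²·3·(2·4·12-(3·4+8)·3)/(2·12³·200000) = 13/100000 rad
Superposition: θ = Σ θ_i = -109/200000 rad ≈ -0.000545 rad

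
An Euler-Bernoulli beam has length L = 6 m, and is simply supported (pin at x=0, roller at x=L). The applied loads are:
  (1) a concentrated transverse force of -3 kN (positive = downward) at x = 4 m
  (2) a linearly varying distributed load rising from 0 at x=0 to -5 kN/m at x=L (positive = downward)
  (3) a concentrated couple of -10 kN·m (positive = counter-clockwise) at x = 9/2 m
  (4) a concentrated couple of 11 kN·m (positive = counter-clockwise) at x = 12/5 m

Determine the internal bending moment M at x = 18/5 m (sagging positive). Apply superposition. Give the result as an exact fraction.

Load 1 — point force P=-3 kN at a=4 m (b=L-a=2):
  M_1 = Pbx/L  [x≤a] = (-3)·2·(18/5)/6 = -18/5 kN·m
Load 2 — triangular load w₀=-5 kN/m (0→w₀ over full span):
  M_2 = w₀Lx/6 - w₀x³/(6L) = (-5)·6·(18/5)/6 - (-5)·(18/5)³/(6·6) = -288/25 kN·m
Load 3 — applied couple M₀=-10 kN·m at a=9/2 m (b=L-a=3/2):
  M_3 = M₀x/L  [x≤a] = (-10)·(18/5)/6 = -6 kN·m
Load 4 — applied couple M₀=11 kN·m at a=12/5 m (b=L-a=18/5):
  M_4 = M₀x/L - M₀  [x>a] = 11·(18/5)/6 - 11 = -22/5 kN·m
Superposition: M = Σ M_i = -638/25 kN·m ≈ -25.520000 kN·m

M(18/5) = -638/25 kN·m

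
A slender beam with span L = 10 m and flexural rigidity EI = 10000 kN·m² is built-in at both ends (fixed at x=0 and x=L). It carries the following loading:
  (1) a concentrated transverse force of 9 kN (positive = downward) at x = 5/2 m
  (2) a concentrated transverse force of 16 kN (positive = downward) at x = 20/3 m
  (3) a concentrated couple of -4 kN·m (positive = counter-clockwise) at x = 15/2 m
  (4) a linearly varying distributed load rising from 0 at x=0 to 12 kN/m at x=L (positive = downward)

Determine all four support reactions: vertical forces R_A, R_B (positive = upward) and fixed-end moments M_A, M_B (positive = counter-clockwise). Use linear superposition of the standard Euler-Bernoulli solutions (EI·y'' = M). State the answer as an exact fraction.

Load 1 — point force P=9 kN at a=5/2 m (b=L-a=15/2):
  R_A = Pb²(3a+b)/L³ = 9·(15/2)²·(3·(5/2)+(15/2))/10³ = 243/32 kN
  M_A = Pab²/L² = 9·(5/2)·(15/2)²/10² = 405/32 kN·m
  R_B = Pa²(a+3b)/L³ = 9·(5/2)²·((5/2)+3·(15/2))/10³ = 45/32 kN
  M_B = -Pa²b/L² = -9·(5/2)²·(15/2)/10² = -135/32 kN·m
Load 2 — point force P=16 kN at a=20/3 m (b=L-a=10/3):
  R_A = Pb²(3a+b)/L³ = 16·(10/3)²·(3·(20/3)+(10/3))/10³ = 112/27 kN
  M_A = Pab²/L² = 16·(20/3)·(10/3)²/10² = 320/27 kN·m
  R_B = Pa²(a+3b)/L³ = 16·(20/3)²·((20/3)+3·(10/3))/10³ = 320/27 kN
  M_B = -Pa²b/L² = -16·(20/3)²·(10/3)/10² = -640/27 kN·m
Load 3 — applied couple M₀=-4 kN·m at a=15/2 m (b=L-a=5/2):
  R_A = 6M₀ab/L³ = 6·(-4)·(15/2)·(5/2)/10³ = -9/20 kN
  M_A = M₀b(2a-b)/L² = (-4)·(5/2)·(2·(15/2)-(5/2))/10² = -5/4 kN·m
  R_B = -6M₀ab/L³ = -6·(-4)·(15/2)·(5/2)/10³ = 9/20 kN
  M_B = M₀a(2b-a)/L² = (-4)·(15/2)·(2·(5/2)-(15/2))/10² = 3/4 kN·m
Load 4 — triangular load w₀=12 kN/m (0→w₀ over full span):
  R_A = 3w₀L/20 = 3·12·10/20 = 18 kN
  M_A = w₀L²/30 = 12·10²/30 = 40 kN·m
  R_B = 7w₀L/20 = 7·12·10/20 = 42 kN
  M_B = -w₀L²/20 = -12·10²/20 = -60 kN·m
Superposition: R_A = 126541/4320 kN, M_A = 54655/864 kN·m, R_B = 240659/4320 kN, M_B = -75317/864 kN·m

R_A = 126541/4320 kN, M_A = 54655/864 kN·m, R_B = 240659/4320 kN, M_B = -75317/864 kN·m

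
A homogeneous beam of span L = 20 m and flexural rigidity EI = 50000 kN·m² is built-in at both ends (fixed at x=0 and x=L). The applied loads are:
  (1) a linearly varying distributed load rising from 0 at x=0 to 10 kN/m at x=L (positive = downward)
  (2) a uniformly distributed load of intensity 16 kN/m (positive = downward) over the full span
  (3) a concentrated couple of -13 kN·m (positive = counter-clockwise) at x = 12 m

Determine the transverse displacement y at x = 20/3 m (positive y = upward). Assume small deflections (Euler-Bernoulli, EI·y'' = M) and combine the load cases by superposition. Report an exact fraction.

Load 1 — triangular load w₀=10 kN/m (0→w₀ over full span):
  y_1 = -w₀x²(L-x)²(x+2L)/(120LEI) = -10·(20/3)²·(20-(20/3))²·((20/3)+2·20)/(120·20·50000) = -112/3645 m
Load 2 — uniform load w=16 kN/m over full span:
  y_2 = -wx²(L-x)²/(24EI) = -16·(20/3)²·(20-(20/3))²/(24·50000) = -128/1215 m
Load 3 — applied couple M₀=-13 kN·m at a=12 m (b=L-a=8):
  y_3 = (R_Ax³/6 - M_Ax²/2)/EI  [x≤a] with R_A=-117/125, M_A=-104/25 = ((-117/125)·(20/3)³/6 - (-104/25)·(20/3)²/2)/50000 = 26/28125 m
Superposition: y = Σ y_i = -307894/2278125 m ≈ -0.135152 m

y(20/3) = -307894/2278125 m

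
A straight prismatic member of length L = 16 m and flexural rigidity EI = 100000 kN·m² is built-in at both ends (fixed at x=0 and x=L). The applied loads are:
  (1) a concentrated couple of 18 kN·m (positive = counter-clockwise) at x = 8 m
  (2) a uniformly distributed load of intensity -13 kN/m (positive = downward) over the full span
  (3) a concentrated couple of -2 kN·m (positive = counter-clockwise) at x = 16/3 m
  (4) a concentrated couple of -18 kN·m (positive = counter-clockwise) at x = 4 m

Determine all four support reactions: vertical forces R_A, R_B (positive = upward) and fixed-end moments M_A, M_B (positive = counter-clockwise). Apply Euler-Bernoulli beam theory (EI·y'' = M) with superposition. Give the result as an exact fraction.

R_A = -19919/192 kN, M_A = -6467/24 kN·m, R_B = -20017/192 kN, M_B = 6613/24 kN·m

Load 1 — applied couple M₀=18 kN·m at a=8 m (b=L-a=8):
  R_A = 6M₀ab/L³ = 6·18·8·8/16³ = 27/16 kN
  M_A = M₀b(2a-b)/L² = 18·8·(2·8-8)/16² = 9/2 kN·m
  R_B = -6M₀ab/L³ = -6·18·8·8/16³ = -27/16 kN
  M_B = M₀a(2b-a)/L² = 18·8·(2·8-8)/16² = 9/2 kN·m
Load 2 — uniform load w=-13 kN/m over full span:
  R_A = wL/2 = (-13)·16/2 = -104 kN
  M_A = wL²/12 = (-13)·16²/12 = -832/3 kN·m
  R_B = wL/2 = (-13)·16/2 = -104 kN
  M_B = -wL²/12 = -(-13)·16²/12 = 832/3 kN·m
Load 3 — applied couple M₀=-2 kN·m at a=16/3 m (b=L-a=32/3):
  R_A = 6M₀ab/L³ = 6·(-2)·(16/3)·(32/3)/16³ = -1/6 kN
  M_A = M₀b(2a-b)/L² = (-2)·(32/3)·(2·(16/3)-(32/3))/16² = 0 kN·m
  R_B = -6M₀ab/L³ = -6·(-2)·(16/3)·(32/3)/16³ = 1/6 kN
  M_B = M₀a(2b-a)/L² = (-2)·(16/3)·(2·(32/3)-(16/3))/16² = -2/3 kN·m
Load 4 — applied couple M₀=-18 kN·m at a=4 m (b=L-a=12):
  R_A = 6M₀ab/L³ = 6·(-18)·4·12/16³ = -81/64 kN
  M_A = M₀b(2a-b)/L² = (-18)·12·(2·4-12)/16² = 27/8 kN·m
  R_B = -6M₀ab/L³ = -6·(-18)·4·12/16³ = 81/64 kN
  M_B = M₀a(2b-a)/L² = (-18)·4·(2·12-4)/16² = -45/8 kN·m
Superposition: R_A = -19919/192 kN, M_A = -6467/24 kN·m, R_B = -20017/192 kN, M_B = 6613/24 kN·m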